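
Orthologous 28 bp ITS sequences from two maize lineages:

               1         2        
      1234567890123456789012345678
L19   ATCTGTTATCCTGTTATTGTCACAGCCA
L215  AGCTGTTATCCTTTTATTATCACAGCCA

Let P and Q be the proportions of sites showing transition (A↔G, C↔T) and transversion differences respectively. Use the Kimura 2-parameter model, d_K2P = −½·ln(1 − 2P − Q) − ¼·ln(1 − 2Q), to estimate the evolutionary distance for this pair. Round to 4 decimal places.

Mismatches occur at site 2 (T↔G, transversion), site 13 (G↔T, transversion), site 19 (G↔A, transition).
Of the 3 differences, 1 transition and 2 transversions over 28 sites: P = 1/28 = 0.035714, Q = 2/28 = 0.071429.
d = −0.5·ln(0.857143) − 0.25·ln(0.857142) = −0.5·(-0.154151) − 0.25·(-0.154152) = 0.1156.

0.1156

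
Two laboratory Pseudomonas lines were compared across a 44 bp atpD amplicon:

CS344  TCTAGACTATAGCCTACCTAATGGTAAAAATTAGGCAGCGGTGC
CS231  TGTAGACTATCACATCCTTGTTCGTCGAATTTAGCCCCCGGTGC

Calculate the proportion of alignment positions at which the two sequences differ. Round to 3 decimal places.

Differing sites — 2:C/G; 11:A/C; 12:G/A; 14:C/A; 16:A/C; 18:C/T; 20:A/G; 21:A/T; 23:G/C; 26:A/C; 27:A/G; 30:A/T; 35:G/C; 37:A/C; 38:G/C.
There are 15 differences over 44 sites, so p = 15/44 = 0.341.

0.341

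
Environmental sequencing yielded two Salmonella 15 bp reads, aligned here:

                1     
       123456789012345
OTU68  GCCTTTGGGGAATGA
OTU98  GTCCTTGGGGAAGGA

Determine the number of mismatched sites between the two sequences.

3

Differing sites — 2:C/T; 4:T/C; 13:T/G.
That gives 3 mismatches out of 15 aligned sites, so the Hamming distance is 3.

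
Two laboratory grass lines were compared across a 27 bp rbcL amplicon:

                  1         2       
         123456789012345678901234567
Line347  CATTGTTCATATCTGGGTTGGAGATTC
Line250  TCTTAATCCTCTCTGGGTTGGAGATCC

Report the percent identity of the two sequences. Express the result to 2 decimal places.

74.07%

Mismatches occur at site 1 (C↔T), site 2 (A↔C), site 5 (G↔A), site 6 (T↔A), site 9 (A↔C), site 11 (A↔C), site 26 (T↔C).
20 of the 27 sites match, so the percent identity is 20/27 × 100 = 74.07%.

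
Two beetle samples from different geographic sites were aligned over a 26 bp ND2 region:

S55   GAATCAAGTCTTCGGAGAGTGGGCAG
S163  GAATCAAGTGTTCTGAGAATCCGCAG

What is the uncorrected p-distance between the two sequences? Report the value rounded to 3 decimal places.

Differing sites — 10:C/G; 14:G/T; 19:G/A; 21:G/C; 22:G/C.
There are 5 differences over 26 sites, so p = 5/26 = 0.192.

0.192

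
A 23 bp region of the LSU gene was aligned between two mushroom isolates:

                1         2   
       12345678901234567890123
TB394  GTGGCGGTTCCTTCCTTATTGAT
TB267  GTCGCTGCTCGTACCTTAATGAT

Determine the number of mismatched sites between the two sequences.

6

The sequences differ at positions 3 (G/C), 6 (G/T), 8 (T/C), 11 (C/G), 13 (T/A), 19 (T/A).
That gives 6 mismatches out of 23 aligned sites, so the Hamming distance is 6.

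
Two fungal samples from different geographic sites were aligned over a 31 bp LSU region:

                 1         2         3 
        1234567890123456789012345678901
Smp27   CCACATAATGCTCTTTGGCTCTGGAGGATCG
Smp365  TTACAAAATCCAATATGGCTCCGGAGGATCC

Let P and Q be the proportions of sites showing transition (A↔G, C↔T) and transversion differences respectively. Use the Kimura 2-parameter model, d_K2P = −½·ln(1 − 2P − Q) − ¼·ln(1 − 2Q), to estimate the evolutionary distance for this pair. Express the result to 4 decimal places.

0.3672

The sequences differ at positions 1 (C/T, transition), 2 (C/T, transition), 6 (T/A, transversion), 10 (G/C, transversion), 12 (T/A, transversion), 13 (C/A, transversion), 15 (T/A, transversion), 22 (T/C, transition), 31 (G/C, transversion).
Of the 9 differences, 3 transitions and 6 transversions over 31 sites: P = 3/31 = 0.096774, Q = 6/31 = 0.193548.
d = −0.5·ln(0.612904) − 0.25·ln(0.612904) = −0.5·(-0.489547) − 0.25·(-0.489547) = 0.3672.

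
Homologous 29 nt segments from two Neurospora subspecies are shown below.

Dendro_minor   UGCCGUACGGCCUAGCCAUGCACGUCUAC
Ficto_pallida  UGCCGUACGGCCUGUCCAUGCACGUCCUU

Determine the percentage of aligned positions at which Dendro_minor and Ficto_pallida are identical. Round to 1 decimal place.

82.8%

The sequences differ at positions 14 (A/G), 15 (G/U), 27 (U/C), 28 (A/U), 29 (C/U).
24 of the 29 sites match, so the percent identity is 24/29 × 100 = 82.8%.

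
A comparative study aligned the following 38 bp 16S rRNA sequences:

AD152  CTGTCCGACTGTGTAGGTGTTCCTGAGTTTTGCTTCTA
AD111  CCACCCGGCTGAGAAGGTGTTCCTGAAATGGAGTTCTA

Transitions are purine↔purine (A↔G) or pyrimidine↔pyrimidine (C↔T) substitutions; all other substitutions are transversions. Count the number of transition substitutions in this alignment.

6

Mismatches occur at site 2 (T→C, transition), site 3 (G→A, transition), site 4 (T→C, transition), site 8 (A→G, transition), site 12 (T→A, transversion), site 14 (T→A, transversion), site 27 (G→A, transition), site 28 (T→A, transversion), site 30 (T→G, transversion), site 31 (T→G, transversion), site 32 (G→A, transition), site 33 (C→G, transversion).
Of the 12 differences, 6 transitions and 6 transversions, so the answer is 6.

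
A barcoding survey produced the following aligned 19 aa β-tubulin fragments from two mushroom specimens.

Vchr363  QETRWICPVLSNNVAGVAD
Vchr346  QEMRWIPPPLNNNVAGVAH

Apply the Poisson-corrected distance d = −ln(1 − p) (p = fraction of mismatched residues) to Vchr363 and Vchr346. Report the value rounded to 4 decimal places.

0.3054

Mismatches occur at site 3 (T↔M), site 7 (C↔P), site 9 (V↔P), site 11 (S↔N), site 19 (D↔H).
p = 5/19 = 0.263158.
d = −ln(1 − 0.263158) = −ln(0.736842) = 0.3054.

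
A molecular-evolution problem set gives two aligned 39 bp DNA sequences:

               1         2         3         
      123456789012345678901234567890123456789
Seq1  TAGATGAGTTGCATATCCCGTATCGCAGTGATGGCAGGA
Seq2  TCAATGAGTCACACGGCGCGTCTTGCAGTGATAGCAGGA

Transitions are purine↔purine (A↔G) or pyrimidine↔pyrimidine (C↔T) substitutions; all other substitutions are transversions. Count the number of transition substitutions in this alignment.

7

Mismatches occur at site 2 (A→C, transversion), site 3 (G→A, transition), site 10 (T→C, transition), site 11 (G→A, transition), site 14 (T→C, transition), site 15 (A→G, transition), site 16 (T→G, transversion), site 18 (C→G, transversion), site 22 (A→C, transversion), site 24 (C→T, transition), site 33 (G→A, transition).
Of the 11 differences, 7 transitions and 4 transversions, so the answer is 7.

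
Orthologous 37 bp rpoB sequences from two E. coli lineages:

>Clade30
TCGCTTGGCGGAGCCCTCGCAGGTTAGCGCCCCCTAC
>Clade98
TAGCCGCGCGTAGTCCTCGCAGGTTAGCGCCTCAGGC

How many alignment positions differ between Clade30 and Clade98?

10

Mismatches occur at site 2 (C→A), site 5 (T→C), site 6 (T→G), site 7 (G→C), site 11 (G→T), site 14 (C→T), site 32 (C→T), site 34 (C→A), site 35 (T→G), site 36 (A→G).
That gives 10 mismatches out of 37 aligned sites, so the Hamming distance is 10.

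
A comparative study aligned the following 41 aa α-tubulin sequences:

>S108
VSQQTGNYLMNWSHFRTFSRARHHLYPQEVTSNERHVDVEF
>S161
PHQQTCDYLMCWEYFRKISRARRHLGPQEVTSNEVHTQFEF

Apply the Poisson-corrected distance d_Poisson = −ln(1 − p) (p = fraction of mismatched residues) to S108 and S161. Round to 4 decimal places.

0.4555

Differing sites — 1:V/P; 2:S/H; 6:G/C; 7:N/D; 11:N/C; 13:S/E; 14:H/Y; 17:T/K; 18:F/I; 23:H/R; 26:Y/G; 35:R/V; 37:V/T; 38:D/Q; 39:V/F.
p = 15/41 = 0.365854.
d = −ln(1 − 0.365854) = −ln(0.634146) = 0.4555.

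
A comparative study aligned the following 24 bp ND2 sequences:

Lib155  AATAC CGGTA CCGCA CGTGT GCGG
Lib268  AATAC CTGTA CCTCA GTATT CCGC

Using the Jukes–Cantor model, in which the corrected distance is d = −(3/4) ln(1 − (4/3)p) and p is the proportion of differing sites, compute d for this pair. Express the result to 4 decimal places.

Mismatches occur at site 7 (G↔T), site 13 (G↔T), site 16 (C↔G), site 17 (G↔T), site 18 (T↔A), site 19 (G↔T), site 21 (G↔C), site 24 (G↔C).
p = 8/24 = 0.333333.
d = −0.75 · ln(1 − (4/3)·0.333333) = −0.75 · ln(0.555556) = −0.75 · (-0.587786) = 0.4408.

0.4408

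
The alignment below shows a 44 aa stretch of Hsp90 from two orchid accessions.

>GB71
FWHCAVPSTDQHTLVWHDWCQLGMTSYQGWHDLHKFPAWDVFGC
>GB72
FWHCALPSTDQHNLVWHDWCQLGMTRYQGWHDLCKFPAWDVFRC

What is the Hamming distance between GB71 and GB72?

Differing sites — 6:V/L; 13:T/N; 26:S/R; 34:H/C; 43:G/R.
That gives 5 mismatches out of 44 aligned sites, so the Hamming distance is 5.

5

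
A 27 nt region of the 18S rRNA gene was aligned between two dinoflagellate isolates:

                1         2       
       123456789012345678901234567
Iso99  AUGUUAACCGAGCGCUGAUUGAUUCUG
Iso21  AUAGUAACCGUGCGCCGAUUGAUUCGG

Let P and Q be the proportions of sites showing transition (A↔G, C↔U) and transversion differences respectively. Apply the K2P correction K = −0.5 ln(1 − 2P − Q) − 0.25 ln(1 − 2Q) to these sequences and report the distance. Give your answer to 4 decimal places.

The sequences differ at positions 3 (G/A, transition), 4 (U/G, transversion), 11 (A/U, transversion), 16 (U/C, transition), 26 (U/G, transversion).
Of the 5 differences, 2 transitions and 3 transversions over 27 sites: P = 2/27 = 0.074074, Q = 3/27 = 0.111111.
d = −0.5·ln(0.740741) − 0.25·ln(0.777778) = −0.5·(-0.300104) − 0.25·(-0.251314) = 0.2129.

0.2129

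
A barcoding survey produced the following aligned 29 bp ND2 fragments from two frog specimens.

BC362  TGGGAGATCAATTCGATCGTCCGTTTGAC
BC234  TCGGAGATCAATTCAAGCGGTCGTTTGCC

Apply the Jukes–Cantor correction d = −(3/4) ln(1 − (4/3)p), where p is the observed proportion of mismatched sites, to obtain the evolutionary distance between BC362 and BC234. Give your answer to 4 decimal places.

0.2421

Differing sites — 2:G/C; 15:G/A; 17:T/G; 20:T/G; 21:C/T; 28:A/C.
p = 6/29 = 0.206897.
d = −0.75 · ln(1 − (4/3)·0.206897) = −0.75 · ln(0.724137) = −0.75 · (-0.322775) = 0.2421.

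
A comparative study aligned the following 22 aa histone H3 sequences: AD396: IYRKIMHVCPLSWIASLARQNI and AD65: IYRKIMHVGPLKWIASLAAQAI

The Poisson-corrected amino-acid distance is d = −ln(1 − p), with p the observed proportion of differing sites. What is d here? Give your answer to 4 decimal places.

0.2007

The sequences differ at positions 9 (C/G), 12 (S/K), 19 (R/A), 21 (N/A).
p = 4/22 = 0.181818.
d = −ln(1 − 0.181818) = −ln(0.818182) = 0.2007.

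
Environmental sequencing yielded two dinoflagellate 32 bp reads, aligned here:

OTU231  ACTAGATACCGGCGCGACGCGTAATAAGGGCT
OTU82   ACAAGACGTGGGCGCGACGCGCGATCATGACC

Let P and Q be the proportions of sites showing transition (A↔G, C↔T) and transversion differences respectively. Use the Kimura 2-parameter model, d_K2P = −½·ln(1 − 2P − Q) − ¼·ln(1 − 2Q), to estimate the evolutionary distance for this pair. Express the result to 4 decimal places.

Differing sites — 3:T/A (Tv); 7:T/C (Ti); 8:A/G (Ti); 9:C/T (Ti); 10:C/G (Tv); 22:T/C (Ti); 23:A/G (Ti); 26:A/C (Tv); 28:G/T (Tv); 30:G/A (Ti); 32:T/C (Ti).
Of the 11 differences, 7 transitions and 4 transversions over 32 sites: P = 7/32 = 0.218750, Q = 4/32 = 0.125000.
d = −0.5·ln(0.437500) − 0.25·ln(0.750000) = −0.5·(-0.826679) − 0.25·(-0.287682) = 0.4853.

0.4853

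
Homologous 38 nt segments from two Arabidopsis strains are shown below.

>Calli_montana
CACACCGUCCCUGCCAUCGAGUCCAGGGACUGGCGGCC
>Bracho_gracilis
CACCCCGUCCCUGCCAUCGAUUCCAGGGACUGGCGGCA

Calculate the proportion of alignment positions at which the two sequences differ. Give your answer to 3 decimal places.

Differing sites — 4:A/C; 21:G/U; 38:C/A.
There are 3 differences over 38 sites, so p = 3/38 = 0.079.

0.079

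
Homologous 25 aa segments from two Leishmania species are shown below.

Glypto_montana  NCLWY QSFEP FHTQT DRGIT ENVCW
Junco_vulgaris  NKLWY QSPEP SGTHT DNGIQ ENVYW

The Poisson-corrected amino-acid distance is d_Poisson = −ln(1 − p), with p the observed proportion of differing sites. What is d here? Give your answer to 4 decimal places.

Mismatches occur at site 2 (C↔K), site 8 (F↔P), site 11 (F↔S), site 12 (H↔G), site 14 (Q↔H), site 17 (R↔N), site 20 (T↔Q), site 24 (C↔Y).
p = 8/25 = 0.320000.
d = −ln(1 − 0.320000) = −ln(0.680000) = 0.3857.

0.3857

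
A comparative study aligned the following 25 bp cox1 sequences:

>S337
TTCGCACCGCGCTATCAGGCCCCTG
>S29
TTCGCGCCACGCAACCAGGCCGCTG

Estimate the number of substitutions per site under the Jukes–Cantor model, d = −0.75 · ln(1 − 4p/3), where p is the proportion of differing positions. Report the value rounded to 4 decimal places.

0.2326

The sequences differ at positions 6 (A/G), 9 (G/A), 13 (T/A), 15 (T/C), 22 (C/G).
p = 5/25 = 0.200000.
d = −0.75 · ln(1 − (4/3)·0.200000) = −0.75 · ln(0.733333) = −0.75 · (-0.310155) = 0.2326.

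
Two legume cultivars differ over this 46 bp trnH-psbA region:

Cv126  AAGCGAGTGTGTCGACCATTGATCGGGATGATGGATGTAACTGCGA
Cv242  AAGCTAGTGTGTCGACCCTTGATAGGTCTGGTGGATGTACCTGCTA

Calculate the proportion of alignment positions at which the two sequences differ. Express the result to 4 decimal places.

0.1739

Differing sites — 5:G/T; 18:A/C; 24:C/A; 27:G/T; 28:A/C; 31:A/G; 40:A/C; 45:G/T.
There are 8 differences over 46 sites, so p = 8/46 = 0.1739.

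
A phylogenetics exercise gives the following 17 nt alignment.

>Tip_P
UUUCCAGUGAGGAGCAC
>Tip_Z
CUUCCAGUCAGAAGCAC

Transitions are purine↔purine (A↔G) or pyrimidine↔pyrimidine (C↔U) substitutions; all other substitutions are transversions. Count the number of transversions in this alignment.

1

Differing sites — 1:U/C (Ti); 9:G/C (Tv); 12:G/A (Ti).
Of the 3 differences, 2 transitions and 1 transversion, so the answer is 1.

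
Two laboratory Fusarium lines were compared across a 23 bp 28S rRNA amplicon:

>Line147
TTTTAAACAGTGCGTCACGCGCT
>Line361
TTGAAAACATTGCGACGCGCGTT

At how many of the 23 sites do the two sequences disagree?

Mismatches occur at site 3 (T→G), site 4 (T→A), site 10 (G→T), site 15 (T→A), site 17 (A→G), site 22 (C→T).
That gives 6 mismatches out of 23 aligned sites, so the Hamming distance is 6.

6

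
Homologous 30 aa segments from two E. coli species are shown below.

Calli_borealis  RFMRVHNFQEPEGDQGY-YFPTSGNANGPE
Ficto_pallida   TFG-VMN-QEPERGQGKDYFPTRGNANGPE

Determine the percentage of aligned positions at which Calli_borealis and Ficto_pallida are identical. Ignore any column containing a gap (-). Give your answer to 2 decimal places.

Excluding the 3 gap columns leaves 27 comparable sites.
Mismatches occur at site 1 (R→T), site 3 (M→G), site 6 (H→M), site 13 (G→R), site 14 (D→G), site 17 (Y→K), site 23 (S→R).
20 of the 27 comparable sites match, so the percent identity is 20/27 × 100 = 74.07%.

74.07%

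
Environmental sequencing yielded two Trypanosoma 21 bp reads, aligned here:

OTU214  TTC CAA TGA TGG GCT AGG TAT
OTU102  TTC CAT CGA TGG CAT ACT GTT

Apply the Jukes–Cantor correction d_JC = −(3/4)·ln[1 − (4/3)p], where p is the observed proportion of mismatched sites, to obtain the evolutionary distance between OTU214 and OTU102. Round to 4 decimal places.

0.5319

The sequences differ at positions 6 (A/T), 7 (T/C), 13 (G/C), 14 (C/A), 17 (G/C), 18 (G/T), 19 (T/G), 20 (A/T).
p = 8/21 = 0.380952.
d = −0.75 · ln(1 − (4/3)·0.380952) = −0.75 · ln(0.492064) = −0.75 · (-0.709146) = 0.5319.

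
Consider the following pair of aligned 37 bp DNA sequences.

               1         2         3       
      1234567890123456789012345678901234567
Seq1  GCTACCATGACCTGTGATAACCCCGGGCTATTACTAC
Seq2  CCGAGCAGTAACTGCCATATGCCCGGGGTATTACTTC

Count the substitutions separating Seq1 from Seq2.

12

The sequences differ at positions 1 (G/C), 3 (T/G), 5 (C/G), 8 (T/G), 9 (G/T), 11 (C/A), 15 (T/C), 16 (G/C), 20 (A/T), 21 (C/G), 28 (C/G), 36 (A/T).
That gives 12 mismatches out of 37 aligned sites, so the Hamming distance is 12.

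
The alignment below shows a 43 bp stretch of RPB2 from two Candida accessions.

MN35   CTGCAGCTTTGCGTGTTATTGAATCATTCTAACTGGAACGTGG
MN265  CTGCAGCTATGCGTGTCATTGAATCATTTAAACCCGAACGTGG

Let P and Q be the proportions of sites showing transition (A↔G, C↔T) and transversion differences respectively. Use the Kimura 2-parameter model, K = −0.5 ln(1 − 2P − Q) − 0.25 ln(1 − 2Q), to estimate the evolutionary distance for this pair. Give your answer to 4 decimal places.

0.1550

The sequences differ at positions 9 (T/A, transversion), 17 (T/C, transition), 29 (C/T, transition), 30 (T/A, transversion), 34 (T/C, transition), 35 (G/C, transversion).
Of the 6 differences, 3 transitions and 3 transversions over 43 sites: P = 3/43 = 0.069767, Q = 3/43 = 0.069767.
d = −0.5·ln(0.790699) − 0.25·ln(0.860466) = −0.5·(-0.234838) − 0.25·(-0.150281) = 0.1550.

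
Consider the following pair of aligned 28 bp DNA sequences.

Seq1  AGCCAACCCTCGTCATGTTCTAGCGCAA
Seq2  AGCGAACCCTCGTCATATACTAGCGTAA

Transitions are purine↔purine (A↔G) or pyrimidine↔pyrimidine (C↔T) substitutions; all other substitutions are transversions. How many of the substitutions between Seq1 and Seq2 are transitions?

Mismatches occur at site 4 (C/G, transversion), site 17 (G/A, transition), site 19 (T/A, transversion), site 26 (C/T, transition).
Of the 4 differences, 2 transitions and 2 transversions, so the answer is 2.

2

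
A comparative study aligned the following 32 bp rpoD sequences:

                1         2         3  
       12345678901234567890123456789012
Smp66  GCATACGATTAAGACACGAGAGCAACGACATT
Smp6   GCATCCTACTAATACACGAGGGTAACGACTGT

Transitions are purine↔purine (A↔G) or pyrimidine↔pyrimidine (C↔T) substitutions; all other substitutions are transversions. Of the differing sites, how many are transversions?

5

Differing sites — 5:A/C (Tv); 7:G/T (Tv); 9:T/C (Ti); 13:G/T (Tv); 21:A/G (Ti); 23:C/T (Ti); 30:A/T (Tv); 31:T/G (Tv).
Of the 8 differences, 3 transitions and 5 transversions, so the answer is 5.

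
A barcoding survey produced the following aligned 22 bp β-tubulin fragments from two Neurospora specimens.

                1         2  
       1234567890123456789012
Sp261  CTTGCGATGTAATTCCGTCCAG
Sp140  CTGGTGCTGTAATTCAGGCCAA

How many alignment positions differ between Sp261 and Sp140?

The sequences differ at positions 3 (T/G), 5 (C/T), 7 (A/C), 16 (C/A), 18 (T/G), 22 (G/A).
That gives 6 mismatches out of 22 aligned sites, so the Hamming distance is 6.

6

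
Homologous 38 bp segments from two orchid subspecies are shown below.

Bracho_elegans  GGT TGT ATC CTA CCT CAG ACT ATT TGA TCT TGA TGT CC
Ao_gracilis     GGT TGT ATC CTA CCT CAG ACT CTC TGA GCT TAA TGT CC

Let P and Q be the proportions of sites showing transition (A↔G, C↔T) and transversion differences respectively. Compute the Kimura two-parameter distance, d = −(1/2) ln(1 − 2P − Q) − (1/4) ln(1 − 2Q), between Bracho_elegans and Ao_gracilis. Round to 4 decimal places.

0.1137

Differing sites — 22:A/C (Tv); 24:T/C (Ti); 28:T/G (Tv); 32:G/A (Ti).
Of the 4 differences, 2 transitions and 2 transversions over 38 sites: P = 2/38 = 0.052632, Q = 2/38 = 0.052632.
d = −0.5·ln(0.842104) − 0.25·ln(0.894736) = −0.5·(-0.171852) − 0.25·(-0.111227) = 0.1137.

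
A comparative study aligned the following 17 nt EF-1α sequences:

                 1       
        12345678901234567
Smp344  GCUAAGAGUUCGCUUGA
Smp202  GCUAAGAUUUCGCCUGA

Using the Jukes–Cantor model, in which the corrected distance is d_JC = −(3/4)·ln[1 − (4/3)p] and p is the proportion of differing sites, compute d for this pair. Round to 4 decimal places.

0.1280

Mismatches occur at site 8 (G→U), site 14 (U→C).
p = 2/17 = 0.117647.
d = −0.75 · ln(1 − (4/3)·0.117647) = −0.75 · ln(0.843137) = −0.75 · (-0.170626) = 0.1280.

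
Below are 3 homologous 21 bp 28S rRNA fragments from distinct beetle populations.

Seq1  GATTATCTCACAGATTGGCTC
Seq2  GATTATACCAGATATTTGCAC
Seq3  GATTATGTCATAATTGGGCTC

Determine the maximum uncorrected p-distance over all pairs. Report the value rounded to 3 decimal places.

Pairwise Hamming distances:
  Seq1 vs Seq2: 6
  Seq1 vs Seq3: 5
  Seq2 vs Seq3: 8
The largest is 8 mismatches, between Seq2 and Seq3; p = 8/21 = 0.381.

0.381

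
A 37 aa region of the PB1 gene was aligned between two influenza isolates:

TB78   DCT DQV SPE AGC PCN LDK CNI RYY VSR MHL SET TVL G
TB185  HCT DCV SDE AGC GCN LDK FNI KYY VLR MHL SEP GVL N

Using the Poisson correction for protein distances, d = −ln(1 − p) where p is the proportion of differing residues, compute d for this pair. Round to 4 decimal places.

Differing sites — 1:D/H; 5:Q/C; 8:P/D; 13:P/G; 19:C/F; 22:R/K; 26:S/L; 33:T/P; 34:T/G; 37:G/N.
p = 10/37 = 0.270270.
d = −ln(1 − 0.270270) = −ln(0.729730) = 0.3151.

0.3151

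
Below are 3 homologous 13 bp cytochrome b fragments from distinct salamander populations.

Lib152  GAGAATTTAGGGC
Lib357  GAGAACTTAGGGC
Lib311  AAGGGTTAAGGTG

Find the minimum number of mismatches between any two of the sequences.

Pairwise Hamming distances:
  Lib152 vs Lib357: 1
  Lib152 vs Lib311: 6
  Lib357 vs Lib311: 7
The smallest is 1, between Lib152 and Lib357.

1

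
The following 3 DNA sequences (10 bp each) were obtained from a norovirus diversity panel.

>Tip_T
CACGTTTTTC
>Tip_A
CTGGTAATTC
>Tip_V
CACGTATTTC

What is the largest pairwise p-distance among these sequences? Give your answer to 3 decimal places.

Pairwise Hamming distances:
  Tip_T vs Tip_A: 4
  Tip_T vs Tip_V: 1
  Tip_A vs Tip_V: 3
The largest is 4 mismatches, between Tip_T and Tip_A; p = 4/10 = 0.400.

0.400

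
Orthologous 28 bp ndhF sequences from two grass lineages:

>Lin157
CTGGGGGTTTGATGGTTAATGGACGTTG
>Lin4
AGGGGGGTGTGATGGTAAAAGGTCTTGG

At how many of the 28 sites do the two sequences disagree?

Mismatches occur at site 1 (C→A), site 2 (T→G), site 9 (T→G), site 17 (T→A), site 20 (T→A), site 23 (A→T), site 25 (G→T), site 27 (T→G).
That gives 8 mismatches out of 28 aligned sites, so the Hamming distance is 8.

8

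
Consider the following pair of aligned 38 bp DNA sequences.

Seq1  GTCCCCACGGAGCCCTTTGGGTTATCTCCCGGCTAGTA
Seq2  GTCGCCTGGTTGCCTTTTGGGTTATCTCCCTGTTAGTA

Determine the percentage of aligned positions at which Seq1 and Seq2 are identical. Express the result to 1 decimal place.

78.9%

Differing sites — 4:C/G; 7:A/T; 8:C/G; 10:G/T; 11:A/T; 15:C/T; 31:G/T; 33:C/T.
30 of the 38 sites match, so the percent identity is 30/38 × 100 = 78.9%.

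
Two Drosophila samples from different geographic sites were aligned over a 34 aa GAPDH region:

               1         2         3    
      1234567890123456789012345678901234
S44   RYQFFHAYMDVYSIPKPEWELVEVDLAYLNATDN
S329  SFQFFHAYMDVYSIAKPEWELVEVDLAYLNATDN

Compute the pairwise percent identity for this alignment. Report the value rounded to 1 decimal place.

91.2%

Mismatches occur at site 1 (R/S), site 2 (Y/F), site 15 (P/A).
31 of the 34 sites match, so the percent identity is 31/34 × 100 = 91.2%.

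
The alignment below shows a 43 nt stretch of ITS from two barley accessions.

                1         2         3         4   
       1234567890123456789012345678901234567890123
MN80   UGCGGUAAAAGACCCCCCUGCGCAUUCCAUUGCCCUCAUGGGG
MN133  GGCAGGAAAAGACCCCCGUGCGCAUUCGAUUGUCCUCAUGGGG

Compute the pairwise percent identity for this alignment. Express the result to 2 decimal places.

The sequences differ at positions 1 (U/G), 4 (G/A), 6 (U/G), 18 (C/G), 28 (C/G), 33 (C/U).
37 of the 43 sites match, so the percent identity is 37/43 × 100 = 86.05%.

86.05%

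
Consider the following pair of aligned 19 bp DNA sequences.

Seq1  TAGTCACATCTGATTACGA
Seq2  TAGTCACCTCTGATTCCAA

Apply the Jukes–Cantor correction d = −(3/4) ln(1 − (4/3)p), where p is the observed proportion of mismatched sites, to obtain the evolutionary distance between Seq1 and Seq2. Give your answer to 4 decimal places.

0.1773

Differing sites — 8:A/C; 16:A/C; 18:G/A.
p = 3/19 = 0.157895.
d = −0.75 · ln(1 − (4/3)·0.157895) = −0.75 · ln(0.789473) = −0.75 · (-0.236390) = 0.1773.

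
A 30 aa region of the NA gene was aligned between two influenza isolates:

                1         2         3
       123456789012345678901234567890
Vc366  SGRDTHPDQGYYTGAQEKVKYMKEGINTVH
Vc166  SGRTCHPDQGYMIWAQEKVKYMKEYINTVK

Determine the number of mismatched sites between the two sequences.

7

Differing sites — 4:D/T; 5:T/C; 12:Y/M; 13:T/I; 14:G/W; 25:G/Y; 30:H/K.
That gives 7 mismatches out of 30 aligned sites, so the Hamming distance is 7.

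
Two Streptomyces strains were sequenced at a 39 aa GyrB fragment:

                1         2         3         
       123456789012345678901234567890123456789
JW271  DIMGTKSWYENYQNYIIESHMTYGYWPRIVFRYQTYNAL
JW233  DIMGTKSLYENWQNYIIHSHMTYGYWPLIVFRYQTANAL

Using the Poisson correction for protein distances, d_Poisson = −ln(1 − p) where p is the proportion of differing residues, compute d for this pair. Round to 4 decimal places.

0.1372

Mismatches occur at site 8 (W→L), site 12 (Y→W), site 18 (E→H), site 28 (R→L), site 36 (Y→A).
p = 5/39 = 0.128205.
d = −ln(1 − 0.128205) = −ln(0.871795) = 0.1372.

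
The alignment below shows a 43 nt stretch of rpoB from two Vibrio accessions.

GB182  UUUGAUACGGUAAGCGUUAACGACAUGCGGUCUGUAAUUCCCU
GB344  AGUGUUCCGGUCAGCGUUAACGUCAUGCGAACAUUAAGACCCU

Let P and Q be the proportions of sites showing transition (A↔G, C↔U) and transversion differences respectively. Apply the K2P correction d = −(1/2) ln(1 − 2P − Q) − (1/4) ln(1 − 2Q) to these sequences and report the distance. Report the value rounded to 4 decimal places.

0.3592

Differing sites — 1:U/A (Tv); 2:U/G (Tv); 5:A/U (Tv); 7:A/C (Tv); 12:A/C (Tv); 23:A/U (Tv); 30:G/A (Ti); 31:U/A (Tv); 33:U/A (Tv); 34:G/U (Tv); 38:U/G (Tv); 39:U/A (Tv).
Of the 12 differences, 1 transition and 11 transversions over 43 sites: P = 1/43 = 0.023256, Q = 11/43 = 0.255814.
d = −0.5·ln(0.697674) − 0.25·ln(0.488372) = −0.5·(-0.360003) − 0.25·(-0.716678) = 0.3592.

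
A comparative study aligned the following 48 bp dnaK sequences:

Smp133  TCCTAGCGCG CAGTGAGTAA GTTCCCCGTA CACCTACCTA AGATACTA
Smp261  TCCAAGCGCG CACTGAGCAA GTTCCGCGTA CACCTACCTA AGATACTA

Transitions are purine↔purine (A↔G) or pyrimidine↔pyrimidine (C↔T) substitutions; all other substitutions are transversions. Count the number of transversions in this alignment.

3

Differing sites — 4:T/A (Tv); 13:G/C (Tv); 18:T/C (Ti); 26:C/G (Tv).
Of the 4 differences, 1 transition and 3 transversions, so the answer is 3.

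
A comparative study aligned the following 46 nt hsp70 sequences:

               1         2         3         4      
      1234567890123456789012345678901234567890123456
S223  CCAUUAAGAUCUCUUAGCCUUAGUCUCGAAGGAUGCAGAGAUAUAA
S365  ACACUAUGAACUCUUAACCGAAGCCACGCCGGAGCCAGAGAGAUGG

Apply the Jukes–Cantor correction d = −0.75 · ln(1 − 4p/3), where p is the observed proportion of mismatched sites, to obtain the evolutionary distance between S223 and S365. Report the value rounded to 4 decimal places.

0.4674

The sequences differ at positions 1 (C/A), 4 (U/C), 7 (A/U), 10 (U/A), 17 (G/A), 20 (U/G), 21 (U/A), 24 (U/C), 26 (U/A), 29 (A/C), 30 (A/C), 34 (U/G), 35 (G/C), 42 (U/G), 45 (A/G), 46 (A/G).
p = 16/46 = 0.347826.
d = −0.75 · ln(1 − (4/3)·0.347826) = −0.75 · ln(0.536232) = −0.75 · (-0.623188) = 0.4674.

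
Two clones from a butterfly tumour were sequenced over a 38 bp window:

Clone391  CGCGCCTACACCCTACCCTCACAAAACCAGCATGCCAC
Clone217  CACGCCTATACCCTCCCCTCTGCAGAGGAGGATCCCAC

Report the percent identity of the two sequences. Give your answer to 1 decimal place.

The sequences differ at positions 2 (G/A), 9 (C/T), 15 (A/C), 21 (A/T), 22 (C/G), 23 (A/C), 25 (A/G), 27 (C/G), 28 (C/G), 31 (C/G), 34 (G/C).
27 of the 38 sites match, so the percent identity is 27/38 × 100 = 71.1%.

71.1%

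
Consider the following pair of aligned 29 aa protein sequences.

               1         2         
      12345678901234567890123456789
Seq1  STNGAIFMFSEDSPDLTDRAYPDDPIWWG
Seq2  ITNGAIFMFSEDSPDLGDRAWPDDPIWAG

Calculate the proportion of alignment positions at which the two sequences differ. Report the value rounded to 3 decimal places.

0.138

Differing sites — 1:S/I; 17:T/G; 21:Y/W; 28:W/A.
There are 4 differences over 29 sites, so p = 4/29 = 0.138.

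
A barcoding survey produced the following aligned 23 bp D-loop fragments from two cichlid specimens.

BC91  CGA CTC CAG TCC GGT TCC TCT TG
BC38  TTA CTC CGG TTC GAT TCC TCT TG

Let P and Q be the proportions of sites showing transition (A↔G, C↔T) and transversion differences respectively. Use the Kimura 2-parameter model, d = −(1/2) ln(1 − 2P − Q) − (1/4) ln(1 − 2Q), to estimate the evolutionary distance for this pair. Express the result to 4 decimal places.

0.2710

Differing sites — 1:C/T (Ti); 2:G/T (Tv); 8:A/G (Ti); 11:C/T (Ti); 14:G/A (Ti).
Of the 5 differences, 4 transitions and 1 transversion over 23 sites: P = 4/23 = 0.173913, Q = 1/23 = 0.043478.
d = −0.5·ln(0.608696) − 0.25·ln(0.913044) = −0.5·(-0.496436) − 0.25·(-0.090971) = 0.2710.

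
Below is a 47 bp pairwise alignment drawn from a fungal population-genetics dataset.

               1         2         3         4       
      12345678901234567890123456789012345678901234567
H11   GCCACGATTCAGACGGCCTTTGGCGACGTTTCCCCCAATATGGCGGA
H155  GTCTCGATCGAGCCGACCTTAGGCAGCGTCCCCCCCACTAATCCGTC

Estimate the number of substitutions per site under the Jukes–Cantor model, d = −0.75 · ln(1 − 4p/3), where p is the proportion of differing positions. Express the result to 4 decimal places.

0.4937

The sequences differ at positions 2 (C/T), 4 (A/T), 9 (T/C), 10 (C/G), 13 (A/C), 16 (G/A), 21 (T/A), 25 (G/A), 26 (A/G), 30 (T/C), 31 (T/C), 38 (A/C), 41 (T/A), 42 (G/T), 43 (G/C), 46 (G/T), 47 (A/C).
p = 17/47 = 0.361702.
d = −0.75 · ln(1 − (4/3)·0.361702) = −0.75 · ln(0.517731) = −0.75 · (-0.658299) = 0.4937.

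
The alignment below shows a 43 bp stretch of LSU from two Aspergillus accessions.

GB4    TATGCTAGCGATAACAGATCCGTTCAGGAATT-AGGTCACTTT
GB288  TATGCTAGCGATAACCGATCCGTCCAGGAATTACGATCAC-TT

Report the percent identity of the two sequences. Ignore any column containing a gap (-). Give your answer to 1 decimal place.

Excluding the 2 gap columns leaves 41 comparable sites.
Differing sites — 16:A/C; 24:T/C; 34:A/C; 36:G/A.
37 of the 41 comparable sites match, so the percent identity is 37/41 × 100 = 90.2%.

90.2%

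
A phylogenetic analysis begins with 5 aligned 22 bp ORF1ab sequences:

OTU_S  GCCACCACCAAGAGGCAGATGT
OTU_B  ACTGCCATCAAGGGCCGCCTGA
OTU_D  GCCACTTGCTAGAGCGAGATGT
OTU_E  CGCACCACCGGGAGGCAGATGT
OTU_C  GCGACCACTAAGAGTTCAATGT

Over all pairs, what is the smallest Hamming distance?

Pairwise Hamming distances:
  OTU_S vs OTU_B: 10
  OTU_S vs OTU_D: 6
  OTU_S vs OTU_E: 4
  OTU_S vs OTU_C: 6
  OTU_B vs OTU_D: 13
  OTU_B vs OTU_E: 13
  OTU_B vs OTU_C: 12
  OTU_D vs OTU_E: 9
  OTU_D vs OTU_C: 10
  OTU_E vs OTU_C: 10
The smallest is 4, between OTU_S and OTU_E.

4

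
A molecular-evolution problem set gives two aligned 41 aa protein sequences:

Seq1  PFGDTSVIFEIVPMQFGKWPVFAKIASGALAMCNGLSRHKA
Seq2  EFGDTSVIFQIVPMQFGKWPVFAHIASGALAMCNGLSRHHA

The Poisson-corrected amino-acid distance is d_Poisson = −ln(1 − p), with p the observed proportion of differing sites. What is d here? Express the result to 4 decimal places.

0.1027

The sequences differ at positions 1 (P/E), 10 (E/Q), 24 (K/H), 40 (K/H).
p = 4/41 = 0.097561.
d = −ln(1 − 0.097561) = −ln(0.902439) = 0.1027.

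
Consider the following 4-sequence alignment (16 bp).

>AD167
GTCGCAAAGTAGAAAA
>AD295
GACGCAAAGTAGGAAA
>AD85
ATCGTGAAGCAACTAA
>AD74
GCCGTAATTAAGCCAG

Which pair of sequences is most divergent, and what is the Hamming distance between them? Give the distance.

9

Pairwise Hamming distances:
  AD167 vs AD295: 2
  AD167 vs AD85: 7
  AD167 vs AD74: 8
  AD295 vs AD85: 8
  AD295 vs AD74: 8
  AD85 vs AD74: 9
The largest is 9, between AD85 and AD74.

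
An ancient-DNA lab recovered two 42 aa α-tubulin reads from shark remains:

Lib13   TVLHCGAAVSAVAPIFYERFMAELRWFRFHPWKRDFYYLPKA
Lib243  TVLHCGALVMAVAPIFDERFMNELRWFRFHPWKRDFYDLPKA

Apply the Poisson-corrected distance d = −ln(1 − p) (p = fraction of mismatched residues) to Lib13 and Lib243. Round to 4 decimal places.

0.1268

Mismatches occur at site 8 (A→L), site 10 (S→M), site 17 (Y→D), site 22 (A→N), site 38 (Y→D).
p = 5/42 = 0.119048.
d = −ln(1 − 0.119048) = −ln(0.880952) = 0.1268.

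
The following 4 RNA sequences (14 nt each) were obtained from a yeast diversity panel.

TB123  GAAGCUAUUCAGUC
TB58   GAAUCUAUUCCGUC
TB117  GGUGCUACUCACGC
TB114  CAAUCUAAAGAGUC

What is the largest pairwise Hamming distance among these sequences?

9

Pairwise Hamming distances:
  TB123 vs TB58: 2
  TB123 vs TB117: 5
  TB123 vs TB114: 5
  TB58 vs TB117: 7
  TB58 vs TB114: 5
  TB117 vs TB114: 9
The largest is 9, between TB117 and TB114.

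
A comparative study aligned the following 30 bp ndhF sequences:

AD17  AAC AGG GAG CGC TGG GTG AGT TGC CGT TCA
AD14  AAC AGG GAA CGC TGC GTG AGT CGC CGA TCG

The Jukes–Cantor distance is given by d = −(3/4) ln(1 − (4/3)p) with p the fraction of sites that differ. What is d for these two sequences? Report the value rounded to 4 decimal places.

Mismatches occur at site 9 (G→A), site 15 (G→C), site 22 (T→C), site 27 (T→A), site 30 (A→G).
p = 5/30 = 0.166667.
d = −0.75 · ln(1 − (4/3)·0.166667) = −0.75 · ln(0.777777) = −0.75 · (-0.251315) = 0.1885.

0.1885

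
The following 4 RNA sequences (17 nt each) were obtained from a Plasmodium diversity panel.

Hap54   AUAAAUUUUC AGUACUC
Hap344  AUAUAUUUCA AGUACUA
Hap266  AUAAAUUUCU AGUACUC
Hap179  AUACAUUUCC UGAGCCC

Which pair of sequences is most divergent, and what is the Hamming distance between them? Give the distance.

7

Pairwise Hamming distances:
  Hap54 vs Hap344: 4
  Hap54 vs Hap266: 2
  Hap54 vs Hap179: 6
  Hap344 vs Hap266: 3
  Hap344 vs Hap179: 7
  Hap266 vs Hap179: 6
The largest is 7, between Hap344 and Hap179.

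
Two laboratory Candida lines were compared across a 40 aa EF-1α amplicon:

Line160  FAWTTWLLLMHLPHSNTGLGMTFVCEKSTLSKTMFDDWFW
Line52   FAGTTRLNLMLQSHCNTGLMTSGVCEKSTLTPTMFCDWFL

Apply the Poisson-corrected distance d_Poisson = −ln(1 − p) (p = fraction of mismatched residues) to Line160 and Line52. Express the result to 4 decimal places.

The sequences differ at positions 3 (W/G), 6 (W/R), 8 (L/N), 11 (H/L), 12 (L/Q), 13 (P/S), 15 (S/C), 20 (G/M), 21 (M/T), 22 (T/S), 23 (F/G), 31 (S/T), 32 (K/P), 36 (D/C), 40 (W/L).
p = 15/40 = 0.375000.
d = −ln(1 − 0.375000) = −ln(0.625000) = 0.4700.

0.4700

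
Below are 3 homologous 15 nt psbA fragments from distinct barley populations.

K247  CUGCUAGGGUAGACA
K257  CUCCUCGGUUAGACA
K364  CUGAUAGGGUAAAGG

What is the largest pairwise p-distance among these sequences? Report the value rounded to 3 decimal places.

0.467

Pairwise Hamming distances:
  K247 vs K257: 3
  K247 vs K364: 4
  K257 vs K364: 7
The largest is 7 mismatches, between K257 and K364; p = 7/15 = 0.467.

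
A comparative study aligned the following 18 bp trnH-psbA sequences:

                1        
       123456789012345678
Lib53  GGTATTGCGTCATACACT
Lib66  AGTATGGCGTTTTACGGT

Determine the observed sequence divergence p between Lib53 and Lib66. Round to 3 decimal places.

Differing sites — 1:G/A; 6:T/G; 11:C/T; 12:A/T; 16:A/G; 17:C/G.
There are 6 differences over 18 sites, so p = 6/18 = 0.333.

0.333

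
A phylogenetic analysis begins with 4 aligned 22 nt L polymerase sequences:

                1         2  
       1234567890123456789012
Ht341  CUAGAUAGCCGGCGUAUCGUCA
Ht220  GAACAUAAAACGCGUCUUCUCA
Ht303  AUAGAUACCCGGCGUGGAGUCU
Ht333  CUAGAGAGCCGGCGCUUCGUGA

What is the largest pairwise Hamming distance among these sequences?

13

Pairwise Hamming distances:
  Ht341 vs Ht220: 10
  Ht341 vs Ht303: 6
  Ht341 vs Ht333: 4
  Ht220 vs Ht303: 12
  Ht220 vs Ht333: 13
  Ht303 vs Ht333: 9
The largest is 13, between Ht220 and Ht333.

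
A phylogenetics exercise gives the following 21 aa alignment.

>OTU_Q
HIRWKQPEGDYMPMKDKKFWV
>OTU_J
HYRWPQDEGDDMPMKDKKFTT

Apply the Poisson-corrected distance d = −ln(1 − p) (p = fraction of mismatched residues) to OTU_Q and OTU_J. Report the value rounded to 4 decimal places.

Differing sites — 2:I/Y; 5:K/P; 7:P/D; 11:Y/D; 20:W/T; 21:V/T.
p = 6/21 = 0.285714.
d = −ln(1 − 0.285714) = −ln(0.714286) = 0.3365.

0.3365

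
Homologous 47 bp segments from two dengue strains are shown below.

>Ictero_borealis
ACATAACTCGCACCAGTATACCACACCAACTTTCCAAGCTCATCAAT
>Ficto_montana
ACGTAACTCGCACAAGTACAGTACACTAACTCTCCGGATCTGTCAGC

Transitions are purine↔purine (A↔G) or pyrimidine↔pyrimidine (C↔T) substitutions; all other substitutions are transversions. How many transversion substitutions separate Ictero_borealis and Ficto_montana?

Differing sites — 3:A/G (Ti); 14:C/A (Tv); 19:T/C (Ti); 21:C/G (Tv); 22:C/T (Ti); 27:C/T (Ti); 32:T/C (Ti); 36:A/G (Ti); 37:A/G (Ti); 38:G/A (Ti); 39:C/T (Ti); 40:T/C (Ti); 41:C/T (Ti); 42:A/G (Ti); 46:A/G (Ti); 47:T/C (Ti).
Of the 16 differences, 14 transitions and 2 transversions, so the answer is 2.

2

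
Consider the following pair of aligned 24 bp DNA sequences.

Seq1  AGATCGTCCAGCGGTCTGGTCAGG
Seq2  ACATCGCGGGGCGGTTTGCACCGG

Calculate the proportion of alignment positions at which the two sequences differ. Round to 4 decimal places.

The sequences differ at positions 2 (G/C), 7 (T/C), 8 (C/G), 9 (C/G), 10 (A/G), 16 (C/T), 19 (G/C), 20 (T/A), 22 (A/C).
There are 9 differences over 24 sites, so p = 9/24 = 0.3750.

0.3750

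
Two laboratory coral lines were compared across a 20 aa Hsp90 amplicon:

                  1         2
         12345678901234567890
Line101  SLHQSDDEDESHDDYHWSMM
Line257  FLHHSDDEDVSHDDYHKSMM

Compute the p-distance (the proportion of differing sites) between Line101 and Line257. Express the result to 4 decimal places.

0.2000

Differing sites — 1:S/F; 4:Q/H; 10:E/V; 17:W/K.
There are 4 differences over 20 sites, so p = 4/20 = 0.2000.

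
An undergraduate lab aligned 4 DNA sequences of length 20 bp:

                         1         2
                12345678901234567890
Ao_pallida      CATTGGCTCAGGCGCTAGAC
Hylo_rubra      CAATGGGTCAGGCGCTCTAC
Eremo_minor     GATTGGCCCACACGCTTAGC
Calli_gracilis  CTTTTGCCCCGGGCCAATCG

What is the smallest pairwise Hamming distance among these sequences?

Pairwise Hamming distances:
  Ao_pallida vs Hylo_rubra: 4
  Ao_pallida vs Eremo_minor: 7
  Ao_pallida vs Calli_gracilis: 10
  Hylo_rubra vs Eremo_minor: 9
  Hylo_rubra vs Calli_gracilis: 12
  Eremo_minor vs Calli_gracilis: 13
The smallest is 4, between Ao_pallida and Hylo_rubra.

4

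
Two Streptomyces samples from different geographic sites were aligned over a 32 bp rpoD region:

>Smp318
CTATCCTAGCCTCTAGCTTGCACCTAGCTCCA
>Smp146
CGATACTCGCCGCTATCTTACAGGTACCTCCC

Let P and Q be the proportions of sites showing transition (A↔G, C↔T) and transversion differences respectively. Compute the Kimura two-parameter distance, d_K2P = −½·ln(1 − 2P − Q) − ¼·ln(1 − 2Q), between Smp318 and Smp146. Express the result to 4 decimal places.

0.4173

Mismatches occur at site 2 (T/G, transversion), site 5 (C/A, transversion), site 8 (A/C, transversion), site 12 (T/G, transversion), site 16 (G/T, transversion), site 20 (G/A, transition), site 23 (C/G, transversion), site 24 (C/G, transversion), site 27 (G/C, transversion), site 32 (A/C, transversion).
Of the 10 differences, 1 transition and 9 transversions over 32 sites: P = 1/32 = 0.031250, Q = 9/32 = 0.281250.
d = −0.5·ln(0.656250) − 0.25·ln(0.437500) = −0.5·(-0.421213) − 0.25·(-0.826679) = 0.4173.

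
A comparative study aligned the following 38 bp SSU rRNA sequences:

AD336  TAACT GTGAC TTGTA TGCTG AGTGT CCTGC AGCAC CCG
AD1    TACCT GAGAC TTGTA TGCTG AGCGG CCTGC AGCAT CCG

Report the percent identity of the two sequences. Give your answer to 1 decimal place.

Differing sites — 3:A/C; 7:T/A; 23:T/C; 25:T/G; 35:C/T.
33 of the 38 sites match, so the percent identity is 33/38 × 100 = 86.8%.

86.8%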